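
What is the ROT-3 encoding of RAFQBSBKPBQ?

R(17): 17+3=20 → U
A(0): 0+3=3 → D
F(5): 5+3=8 → I
Q(16): 16+3=19 → T
B(1): 1+3=4 → E
S(18): 18+3=21 → V
B(1): 1+3=4 → E
K(10): 10+3=13 → N
P(15): 15+3=18 → S
B(1): 1+3=4 → E
Q(16): 16+3=19 → T

UDITEVENSET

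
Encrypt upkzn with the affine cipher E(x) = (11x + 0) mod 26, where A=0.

u(20): 11·20+0=220≡12 → m
p(15): 11·15+0=165≡9 → j
k(10): 11·10+0=110≡6 → g
z(25): 11·25+0=275≡15 → p
n(13): 11·13+0=143≡13 → n

mjgpn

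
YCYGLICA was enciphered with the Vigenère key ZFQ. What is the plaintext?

ZXIHGSDV

Repeat the key across the ciphertext: ZFQZFQZF
Y(24)−Z(25): -1≡25 → Z
C(2)−F(5): -3≡23 → X
Y(24)−Q(16): 8 → I
G(6)−Z(25): -19≡7 → H
L(11)−F(5): 6 → G
I(8)−Q(16): -8≡18 → S
C(2)−Z(25): -23≡3 → D
A(0)−F(5): -5≡21 → V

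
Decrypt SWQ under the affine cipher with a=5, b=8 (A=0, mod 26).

The inverse of 5 mod 26 is 21, since 5·21=105≡1. Apply D(y)=21·(y−8) mod 26:
S(18): 21·(18−8)=210≡2 → C
W(22): 21·(22−8)=294≡8 → I
Q(16): 21·(16−8)=168≡12 → M

CIM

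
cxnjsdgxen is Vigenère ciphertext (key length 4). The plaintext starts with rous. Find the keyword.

ljtr

Subtract each crib letter from the matching ciphertext letter (mod 26):
c(2)−r(17)=-15≡11 → l
x(23)−o(14)=9 → j
n(13)−u(20)=-7≡19 → t
j(9)−s(18)=-9≡17 → r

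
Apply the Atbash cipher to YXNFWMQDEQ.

Y(24) → B(1)
X(23) → C(2)
N(13) → M(12)
F(5) → U(20)
W(22) → D(3)
M(12) → N(13)
Q(16) → J(9)
D(3) → W(22)
E(4) → V(21)
Q(16) → J(9)

BCMUDNJWVJ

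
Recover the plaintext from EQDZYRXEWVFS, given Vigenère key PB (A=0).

PPOYJQIDHUQR

Repeat the key across the ciphertext: PBPBPBPBPBPB
E(4)−P(15): -11≡15 → P
Q(16)−B(1): 15 → P
D(3)−P(15): -12≡14 → O
Z(25)−B(1): 24 → Y
Y(24)−P(15): 9 → J
R(17)−B(1): 16 → Q
X(23)−P(15): 8 → I
E(4)−B(1): 3 → D
W(22)−P(15): 7 → H
V(21)−B(1): 20 → U
F(5)−P(15): -10≡16 → Q
S(18)−B(1): 17 → R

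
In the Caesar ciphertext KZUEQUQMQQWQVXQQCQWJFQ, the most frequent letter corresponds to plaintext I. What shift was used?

The most frequent ciphertext letter is Q (appears 9 times).
Q is position 16; I is position 8.
Shift = 8.

8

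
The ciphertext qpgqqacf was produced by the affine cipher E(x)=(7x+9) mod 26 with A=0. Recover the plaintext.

bmhbbvzs

The inverse of 7 mod 26 is 15, since 7·15=105≡1. Apply D(y)=15·(y−9) mod 26:
q(16): 15·(16−9)=105≡1 → b
p(15): 15·(15−9)=90≡12 → m
g(6): 15·(6−9)=-45≡7 → h
q(16): 15·(16−9)=105≡1 → b
q(16): 15·(16−9)=105≡1 → b
a(0): 15·(0−9)=-135≡21 → v
c(2): 15·(2−9)=-105≡25 → z
f(5): 15·(5−9)=-60≡18 → s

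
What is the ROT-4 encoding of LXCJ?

L(11): 11+4=15 → P
X(23): 23+4=27≡1 → B
C(2): 2+4=6 → G
J(9): 9+4=13 → N

PBGN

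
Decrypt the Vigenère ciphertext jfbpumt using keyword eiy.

fxdlmop

Repeat the key across the ciphertext: eiyeiye
j(9)−e(4): 5 → f
f(5)−i(8): -3≡23 → x
b(1)−y(24): -23≡3 → d
p(15)−e(4): 11 → l
u(20)−i(8): 12 → m
m(12)−y(24): -12≡14 → o
t(19)−e(4): 15 → p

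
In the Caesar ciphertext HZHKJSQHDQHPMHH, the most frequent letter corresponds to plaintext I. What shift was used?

25

The most frequent ciphertext letter is H (appears 6 times).
H is position 7; I is position 8.
Shift = -1≡25.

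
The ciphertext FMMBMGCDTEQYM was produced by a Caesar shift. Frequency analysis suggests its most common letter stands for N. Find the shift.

The most frequent ciphertext letter is M (appears 4 times).
M is position 12; N is position 13.
Shift = -1≡25.

25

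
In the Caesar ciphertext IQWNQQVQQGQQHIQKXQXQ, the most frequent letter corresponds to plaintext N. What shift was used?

3

The most frequent ciphertext letter is Q (appears 10 times).
Q is position 16; N is position 13.
Shift = 3.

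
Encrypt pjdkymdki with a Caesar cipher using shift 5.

uoipdripn

p(15): 15+5=20 → u
j(9): 9+5=14 → o
d(3): 3+5=8 → i
k(10): 10+5=15 → p
y(24): 24+5=29≡3 → d
m(12): 12+5=17 → r
d(3): 3+5=8 → i
k(10): 10+5=15 → p
i(8): 8+5=13 → n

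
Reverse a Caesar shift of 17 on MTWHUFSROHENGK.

M(12): 12−17=-5≡21 → V
T(19): 19−17=2 → C
W(22): 22−17=5 → F
H(7): 7−17=-10≡16 → Q
U(20): 20−17=3 → D
F(5): 5−17=-12≡14 → O
S(18): 18−17=1 → B
R(17): 17−17=0 → A
O(14): 14−17=-3≡23 → X
H(7): 7−17=-10≡16 → Q
E(4): 4−17=-13≡13 → N
N(13): 13−17=-4≡22 → W
G(6): 6−17=-11≡15 → P
K(10): 10−17=-7≡19 → T

VCFQDOBAXQNWPT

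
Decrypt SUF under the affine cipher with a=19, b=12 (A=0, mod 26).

The inverse of 19 mod 26 is 11, since 19·11=209≡1. Apply D(y)=11·(y−12) mod 26:
S(18): 11·(18−12)=66≡14 → O
U(20): 11·(20−12)=88≡10 → K
F(5): 11·(5−12)=-77≡1 → B

OKB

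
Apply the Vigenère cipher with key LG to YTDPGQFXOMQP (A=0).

JZOVRWQDZSBV

Repeat the key across the message: LGLGLGLGLGLG
Y(24)+L(11): 35≡9 → J
T(19)+G(6): 25 → Z
D(3)+L(11): 14 → O
P(15)+G(6): 21 → V
G(6)+L(11): 17 → R
Q(16)+G(6): 22 → W
F(5)+L(11): 16 → Q
X(23)+G(6): 29≡3 → D
O(14)+L(11): 25 → Z
M(12)+G(6): 18 → S
Q(16)+L(11): 27≡1 → B
P(15)+G(6): 21 → V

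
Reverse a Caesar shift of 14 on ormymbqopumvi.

o(14): 14−14=0 → a
r(17): 17−14=3 → d
m(12): 12−14=-2≡24 → y
y(24): 24−14=10 → k
m(12): 12−14=-2≡24 → y
b(1): 1−14=-13≡13 → n
q(16): 16−14=2 → c
o(14): 14−14=0 → a
p(15): 15−14=1 → b
u(20): 20−14=6 → g
m(12): 12−14=-2≡24 → y
v(21): 21−14=7 → h
i(8): 8−14=-6≡20 → u

adykyncabgyhu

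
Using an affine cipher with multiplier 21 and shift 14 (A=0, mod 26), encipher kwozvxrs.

k(10): 21·10+14=224≡16 → q
w(22): 21·22+14=476≡8 → i
o(14): 21·14+14=308≡22 → w
z(25): 21·25+14=539≡19 → t
v(21): 21·21+14=455≡13 → n
x(23): 21·23+14=497≡3 → d
r(17): 21·17+14=371≡7 → h
s(18): 21·18+14=392≡2 → c

qiwtndhc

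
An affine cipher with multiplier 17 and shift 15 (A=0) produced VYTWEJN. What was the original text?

The inverse of 17 mod 26 is 23, since 17·23=391≡1. Apply D(y)=23·(y−15) mod 26:
V(21): 23·(21−15)=138≡8 → I
Y(24): 23·(24−15)=207≡25 → Z
T(19): 23·(19−15)=92≡14 → O
W(22): 23·(22−15)=161≡5 → F
E(4): 23·(4−15)=-253≡7 → H
J(9): 23·(9−15)=-138≡18 → S
N(13): 23·(13−15)=-46≡6 → G

IZOFHSG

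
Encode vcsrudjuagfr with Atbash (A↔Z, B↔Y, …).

exhifwqfztui

v(21) → e(4)
c(2) → x(23)
s(18) → h(7)
r(17) → i(8)
u(20) → f(5)
d(3) → w(22)
j(9) → q(16)
u(20) → f(5)
a(0) → z(25)
g(6) → t(19)
f(5) → u(20)
r(17) → i(8)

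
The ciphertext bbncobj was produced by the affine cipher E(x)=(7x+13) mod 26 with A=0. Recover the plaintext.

The inverse of 7 mod 26 is 15, since 7·15=105≡1. Apply D(y)=15·(y−13) mod 26:
b(1): 15·(1−13)=-180≡2 → c
b(1): 15·(1−13)=-180≡2 → c
n(13): 15·(13−13)=0 → a
c(2): 15·(2−13)=-165≡17 → r
o(14): 15·(14−13)=15 → p
b(1): 15·(1−13)=-180≡2 → c
j(9): 15·(9−13)=-60≡18 → s

ccarpcs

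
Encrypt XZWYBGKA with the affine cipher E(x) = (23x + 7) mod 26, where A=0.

QKTNEPDH

X(23): 23·23+7=536≡16 → Q
Z(25): 23·25+7=582≡10 → K
W(22): 23·22+7=513≡19 → T
Y(24): 23·24+7=559≡13 → N
B(1): 23·1+7=30≡4 → E
G(6): 23·6+7=145≡15 → P
K(10): 23·10+7=237≡3 → D
A(0): 23·0+7=7 → H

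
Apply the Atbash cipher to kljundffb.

k(10) → p(15)
l(11) → o(14)
j(9) → q(16)
u(20) → f(5)
n(13) → m(12)
d(3) → w(22)
f(5) → u(20)
f(5) → u(20)
b(1) → y(24)

poqfmwuuy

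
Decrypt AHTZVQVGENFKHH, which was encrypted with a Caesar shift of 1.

A(0): 0−1=-1≡25 → Z
H(7): 7−1=6 → G
T(19): 19−1=18 → S
Z(25): 25−1=24 → Y
V(21): 21−1=20 → U
Q(16): 16−1=15 → P
V(21): 21−1=20 → U
G(6): 6−1=5 → F
E(4): 4−1=3 → D
N(13): 13−1=12 → M
F(5): 5−1=4 → E
K(10): 10−1=9 → J
H(7): 7−1=6 → G
H(7): 7−1=6 → G

ZGSYUPUFDMEJGG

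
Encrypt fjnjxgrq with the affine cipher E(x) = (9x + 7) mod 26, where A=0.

akukgjev

f(5): 9·5+7=52≡0 → a
j(9): 9·9+7=88≡10 → k
n(13): 9·13+7=124≡20 → u
j(9): 9·9+7=88≡10 → k
x(23): 9·23+7=214≡6 → g
g(6): 9·6+7=61≡9 → j
r(17): 9·17+7=160≡4 → e
q(16): 9·16+7=151≡21 → v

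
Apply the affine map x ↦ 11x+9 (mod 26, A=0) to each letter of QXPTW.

Q(16): 11·16+9=185≡3 → D
X(23): 11·23+9=262≡2 → C
P(15): 11·15+9=174≡18 → S
T(19): 11·19+9=218≡10 → K
W(22): 11·22+9=251≡17 → R

DCSKR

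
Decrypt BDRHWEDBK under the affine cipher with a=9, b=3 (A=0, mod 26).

UAQMFDAUV

The inverse of 9 mod 26 is 3, since 9·3=27≡1. Apply D(y)=3·(y−3) mod 26:
B(1): 3·(1−3)=-6≡20 → U
D(3): 3·(3−3)=0 → A
R(17): 3·(17−3)=42≡16 → Q
H(7): 3·(7−3)=12 → M
W(22): 3·(22−3)=57≡5 → F
E(4): 3·(4−3)=3 → D
D(3): 3·(3−3)=0 → A
B(1): 3·(1−3)=-6≡20 → U
K(10): 3·(10−3)=21 → V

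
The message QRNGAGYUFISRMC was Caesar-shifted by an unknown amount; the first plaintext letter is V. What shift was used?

From the crib: Q(16)−V(21)=-5≡21, so the shift is 21.

21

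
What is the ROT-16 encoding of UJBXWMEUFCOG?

U(20): 20+16=36≡10 → K
J(9): 9+16=25 → Z
B(1): 1+16=17 → R
X(23): 23+16=39≡13 → N
W(22): 22+16=38≡12 → M
M(12): 12+16=28≡2 → C
E(4): 4+16=20 → U
U(20): 20+16=36≡10 → K
F(5): 5+16=21 → V
C(2): 2+16=18 → S
O(14): 14+16=30≡4 → E
G(6): 6+16=22 → W

KZRNMCUKVSEW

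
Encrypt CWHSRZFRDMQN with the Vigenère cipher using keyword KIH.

Repeat the key across the message: KIHKIHKIHKIH
C(2)+K(10): 12 → M
W(22)+I(8): 30≡4 → E
H(7)+H(7): 14 → O
S(18)+K(10): 28≡2 → C
R(17)+I(8): 25 → Z
Z(25)+H(7): 32≡6 → G
F(5)+K(10): 15 → P
R(17)+I(8): 25 → Z
D(3)+H(7): 10 → K
M(12)+K(10): 22 → W
Q(16)+I(8): 24 → Y
N(13)+H(7): 20 → U

MEOCZGPZKWYU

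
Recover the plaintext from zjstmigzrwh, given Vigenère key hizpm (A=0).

Repeat the key across the ciphertext: hizpmhizpmh
z(25)−h(7): 18 → s
j(9)−i(8): 1 → b
s(18)−z(25): -7≡19 → t
t(19)−p(15): 4 → e
m(12)−m(12): 0 → a
i(8)−h(7): 1 → b
g(6)−i(8): -2≡24 → y
z(25)−z(25): 0 → a
r(17)−p(15): 2 → c
w(22)−m(12): 10 → k
h(7)−h(7): 0 → a

sbteabyacka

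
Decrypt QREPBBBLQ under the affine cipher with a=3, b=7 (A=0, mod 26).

The inverse of 3 mod 26 is 9, since 3·9=27≡1. Apply D(y)=9·(y−7) mod 26:
Q(16): 9·(16−7)=81≡3 → D
R(17): 9·(17−7)=90≡12 → M
E(4): 9·(4−7)=-27≡25 → Z
P(15): 9·(15−7)=72≡20 → U
B(1): 9·(1−7)=-54≡24 → Y
B(1): 9·(1−7)=-54≡24 → Y
B(1): 9·(1−7)=-54≡24 → Y
L(11): 9·(11−7)=36≡10 → K
Q(16): 9·(16−7)=81≡3 → D

DMZUYYYKD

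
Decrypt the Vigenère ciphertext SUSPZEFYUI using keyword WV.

Repeat the key across the ciphertext: WVWVWVWVWV
S(18)−W(22): -4≡22 → W
U(20)−V(21): -1≡25 → Z
S(18)−W(22): -4≡22 → W
P(15)−V(21): -6≡20 → U
Z(25)−W(22): 3 → D
E(4)−V(21): -17≡9 → J
F(5)−W(22): -17≡9 → J
Y(24)−V(21): 3 → D
U(20)−W(22): -2≡24 → Y
I(8)−V(21): -13≡13 → N

WZWUDJJDYN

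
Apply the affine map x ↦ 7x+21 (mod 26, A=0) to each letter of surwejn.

rfktxgi

s(18): 7·18+21=147≡17 → r
u(20): 7·20+21=161≡5 → f
r(17): 7·17+21=140≡10 → k
w(22): 7·22+21=175≡19 → t
e(4): 7·4+21=49≡23 → x
j(9): 7·9+21=84≡6 → g
n(13): 7·13+21=112≡8 → i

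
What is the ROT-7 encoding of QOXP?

Q(16): 16+7=23 → X
O(14): 14+7=21 → V
X(23): 23+7=30≡4 → E
P(15): 15+7=22 → W

XVEW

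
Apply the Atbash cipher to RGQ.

R(17) → I(8)
G(6) → T(19)
Q(16) → J(9)

ITJ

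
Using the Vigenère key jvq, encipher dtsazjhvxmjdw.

moijuzqqnvetf

Repeat the key across the message: jvqjvqjvqjvqj
d(3)+j(9): 12 → m
t(19)+v(21): 40≡14 → o
s(18)+q(16): 34≡8 → i
a(0)+j(9): 9 → j
z(25)+v(21): 46≡20 → u
j(9)+q(16): 25 → z
h(7)+j(9): 16 → q
v(21)+v(21): 42≡16 → q
x(23)+q(16): 39≡13 → n
m(12)+j(9): 21 → v
j(9)+v(21): 30≡4 → e
d(3)+q(16): 19 → t
w(22)+j(9): 31≡5 → f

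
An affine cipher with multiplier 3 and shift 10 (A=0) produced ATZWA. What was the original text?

The inverse of 3 mod 26 is 9, since 3·9=27≡1. Apply D(y)=9·(y−10) mod 26:
A(0): 9·(0−10)=-90≡14 → O
T(19): 9·(19−10)=81≡3 → D
Z(25): 9·(25−10)=135≡5 → F
W(22): 9·(22−10)=108≡4 → E
A(0): 9·(0−10)=-90≡14 → O

ODFEO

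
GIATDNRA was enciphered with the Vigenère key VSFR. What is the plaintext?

Repeat the key across the ciphertext: VSFRVSFR
G(6)−V(21): -15≡11 → L
I(8)−S(18): -10≡16 → Q
A(0)−F(5): -5≡21 → V
T(19)−R(17): 2 → C
D(3)−V(21): -18≡8 → I
N(13)−S(18): -5≡21 → V
R(17)−F(5): 12 → M
A(0)−R(17): -17≡9 → J

LQVCIVMJ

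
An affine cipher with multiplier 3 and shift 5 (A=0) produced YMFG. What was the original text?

PLAJ

The inverse of 3 mod 26 is 9, since 3·9=27≡1. Apply D(y)=9·(y−5) mod 26:
Y(24): 9·(24−5)=171≡15 → P
M(12): 9·(12−5)=63≡11 → L
F(5): 9·(5−5)=0 → A
G(6): 9·(6−5)=9 → J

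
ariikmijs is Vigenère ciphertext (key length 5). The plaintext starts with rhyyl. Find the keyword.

jkkkz

Subtract each crib letter from the matching ciphertext letter (mod 26):
a(0)−r(17)=-17≡9 → j
r(17)−h(7)=10 → k
i(8)−y(24)=-16≡10 → k
i(8)−y(24)=-16≡10 → k
k(10)−l(11)=-1≡25 → z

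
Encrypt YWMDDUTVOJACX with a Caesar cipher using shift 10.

Y(24): 24+10=34≡8 → I
W(22): 22+10=32≡6 → G
M(12): 12+10=22 → W
D(3): 3+10=13 → N
D(3): 3+10=13 → N
U(20): 20+10=30≡4 → E
T(19): 19+10=29≡3 → D
V(21): 21+10=31≡5 → F
O(14): 14+10=24 → Y
J(9): 9+10=19 → T
A(0): 0+10=10 → K
C(2): 2+10=12 → M
X(23): 23+10=33≡7 → H

IGWNNEDFYTKMH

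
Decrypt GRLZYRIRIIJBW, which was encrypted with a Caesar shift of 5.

BMGUTMDMDDEWR

G(6): 6−5=1 → B
R(17): 17−5=12 → M
L(11): 11−5=6 → G
Z(25): 25−5=20 → U
Y(24): 24−5=19 → T
R(17): 17−5=12 → M
I(8): 8−5=3 → D
R(17): 17−5=12 → M
I(8): 8−5=3 → D
I(8): 8−5=3 → D
J(9): 9−5=4 → E
B(1): 1−5=-4≡22 → W
W(22): 22−5=17 → R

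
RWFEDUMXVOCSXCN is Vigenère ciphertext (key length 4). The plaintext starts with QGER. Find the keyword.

Subtract each crib letter from the matching ciphertext letter (mod 26):
R(17)−Q(16)=1 → B
W(22)−G(6)=16 → Q
F(5)−E(4)=1 → B
E(4)−R(17)=-13≡13 → N

BQBN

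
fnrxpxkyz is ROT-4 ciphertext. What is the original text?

f(5): 5−4=1 → b
n(13): 13−4=9 → j
r(17): 17−4=13 → n
x(23): 23−4=19 → t
p(15): 15−4=11 → l
x(23): 23−4=19 → t
k(10): 10−4=6 → g
y(24): 24−4=20 → u
z(25): 25−4=21 → v

bjntltguv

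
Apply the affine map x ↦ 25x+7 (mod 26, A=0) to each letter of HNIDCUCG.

AUZEFNFB

H(7): 25·7+7=182≡0 → A
N(13): 25·13+7=332≡20 → U
I(8): 25·8+7=207≡25 → Z
D(3): 25·3+7=82≡4 → E
C(2): 25·2+7=57≡5 → F
U(20): 25·20+7=507≡13 → N
C(2): 25·2+7=57≡5 → F
G(6): 25·6+7=157≡1 → B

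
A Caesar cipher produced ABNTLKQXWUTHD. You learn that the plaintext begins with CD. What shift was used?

From the crib: A(0)−C(2)=-2≡24, so the shift is 24.

24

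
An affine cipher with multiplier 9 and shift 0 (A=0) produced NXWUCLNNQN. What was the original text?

The inverse of 9 mod 26 is 3, since 9·3=27≡1. Apply D(y)=3·(y−0) mod 26:
N(13): 3·(13−0)=39≡13 → N
X(23): 3·(23−0)=69≡17 → R
W(22): 3·(22−0)=66≡14 → O
U(20): 3·(20−0)=60≡8 → I
C(2): 3·(2−0)=6 → G
L(11): 3·(11−0)=33≡7 → H
N(13): 3·(13−0)=39≡13 → N
N(13): 3·(13−0)=39≡13 → N
Q(16): 3·(16−0)=48≡22 → W
N(13): 3·(13−0)=39≡13 → N

NROIGHNNWN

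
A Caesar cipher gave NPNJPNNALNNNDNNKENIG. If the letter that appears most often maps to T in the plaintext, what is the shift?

20

The most frequent ciphertext letter is N (appears 10 times).
N is position 13; T is position 19.
Shift = -6≡20.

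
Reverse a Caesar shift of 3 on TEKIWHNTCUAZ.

QBHFTEKQZRXW

T(19): 19−3=16 → Q
E(4): 4−3=1 → B
K(10): 10−3=7 → H
I(8): 8−3=5 → F
W(22): 22−3=19 → T
H(7): 7−3=4 → E
N(13): 13−3=10 → K
T(19): 19−3=16 → Q
C(2): 2−3=-1≡25 → Z
U(20): 20−3=17 → R
A(0): 0−3=-3≡23 → X
Z(25): 25−3=22 → W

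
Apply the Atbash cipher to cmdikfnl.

xnwrpumo

c(2) → x(23)
m(12) → n(13)
d(3) → w(22)
i(8) → r(17)
k(10) → p(15)
f(5) → u(20)
n(13) → m(12)
l(11) → o(14)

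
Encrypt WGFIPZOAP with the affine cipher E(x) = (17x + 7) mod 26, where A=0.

RFONCQLHC

W(22): 17·22+7=381≡17 → R
G(6): 17·6+7=109≡5 → F
F(5): 17·5+7=92≡14 → O
I(8): 17·8+7=143≡13 → N
P(15): 17·15+7=262≡2 → C
Z(25): 17·25+7=432≡16 → Q
O(14): 17·14+7=245≡11 → L
A(0): 17·0+7=7 → H
P(15): 17·15+7=262≡2 → C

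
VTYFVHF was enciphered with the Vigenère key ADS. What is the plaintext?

Repeat the key across the ciphertext: ADSADSA
V(21)−A(0): 21 → V
T(19)−D(3): 16 → Q
Y(24)−S(18): 6 → G
F(5)−A(0): 5 → F
V(21)−D(3): 18 → S
H(7)−S(18): -11≡15 → P
F(5)−A(0): 5 → F

VQGFSPF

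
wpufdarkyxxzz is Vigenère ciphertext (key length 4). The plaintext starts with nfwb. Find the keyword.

Subtract each crib letter from the matching ciphertext letter (mod 26):
w(22)−n(13)=9 → j
p(15)−f(5)=10 → k
u(20)−w(22)=-2≡24 → y
f(5)−b(1)=4 → e

jkye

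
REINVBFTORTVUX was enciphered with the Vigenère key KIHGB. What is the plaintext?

Repeat the key across the ciphertext: KIHGBKIHGBKIHG
R(17)−K(10): 7 → H
E(4)−I(8): -4≡22 → W
I(8)−H(7): 1 → B
N(13)−G(6): 7 → H
V(21)−B(1): 20 → U
B(1)−K(10): -9≡17 → R
F(5)−I(8): -3≡23 → X
T(19)−H(7): 12 → M
O(14)−G(6): 8 → I
R(17)−B(1): 16 → Q
T(19)−K(10): 9 → J
V(21)−I(8): 13 → N
U(20)−H(7): 13 → N
X(23)−G(6): 17 → R

HWBHURXMIQJNNR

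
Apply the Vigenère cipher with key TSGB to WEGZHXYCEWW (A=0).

PWMAAPEDXOC

Repeat the key across the message: TSGBTSGBTSG
W(22)+T(19): 41≡15 → P
E(4)+S(18): 22 → W
G(6)+G(6): 12 → M
Z(25)+B(1): 26≡0 → A
H(7)+T(19): 26≡0 → A
X(23)+S(18): 41≡15 → P
Y(24)+G(6): 30≡4 → E
C(2)+B(1): 3 → D
E(4)+T(19): 23 → X
W(22)+S(18): 40≡14 → O
W(22)+G(6): 28≡2 → C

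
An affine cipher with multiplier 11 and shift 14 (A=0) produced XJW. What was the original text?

PJW

The inverse of 11 mod 26 is 19, since 11·19=209≡1. Apply D(y)=19·(y−14) mod 26:
X(23): 19·(23−14)=171≡15 → P
J(9): 19·(9−14)=-95≡9 → J
W(22): 19·(22−14)=152≡22 → W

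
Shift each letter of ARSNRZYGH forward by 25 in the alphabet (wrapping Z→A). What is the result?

A(0): 0+25=25 → Z
R(17): 17+25=42≡16 → Q
S(18): 18+25=43≡17 → R
N(13): 13+25=38≡12 → M
R(17): 17+25=42≡16 → Q
Z(25): 25+25=50≡24 → Y
Y(24): 24+25=49≡23 → X
G(6): 6+25=31≡5 → F
H(7): 7+25=32≡6 → G

ZQRMQYXFG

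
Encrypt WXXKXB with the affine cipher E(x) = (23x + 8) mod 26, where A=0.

W(22): 23·22+8=514≡20 → U
X(23): 23·23+8=537≡17 → R
X(23): 23·23+8=537≡17 → R
K(10): 23·10+8=238≡4 → E
X(23): 23·23+8=537≡17 → R
B(1): 23·1+8=31≡5 → F

URRERF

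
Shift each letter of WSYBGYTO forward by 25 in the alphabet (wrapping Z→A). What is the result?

W(22): 22+25=47≡21 → V
S(18): 18+25=43≡17 → R
Y(24): 24+25=49≡23 → X
B(1): 1+25=26≡0 → A
G(6): 6+25=31≡5 → F
Y(24): 24+25=49≡23 → X
T(19): 19+25=44≡18 → S
O(14): 14+25=39≡13 → N

VRXAFXSN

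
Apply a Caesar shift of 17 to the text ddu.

uul

d(3): 3+17=20 → u
d(3): 3+17=20 → u
u(20): 20+17=37≡11 → l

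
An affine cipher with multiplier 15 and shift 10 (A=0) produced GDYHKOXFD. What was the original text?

YDUFACNRD

The inverse of 15 mod 26 is 7, since 15·7=105≡1. Apply D(y)=7·(y−10) mod 26:
G(6): 7·(6−10)=-28≡24 → Y
D(3): 7·(3−10)=-49≡3 → D
Y(24): 7·(24−10)=98≡20 → U
H(7): 7·(7−10)=-21≡5 → F
K(10): 7·(10−10)=0 → A
O(14): 7·(14−10)=28≡2 → C
X(23): 7·(23−10)=91≡13 → N
F(5): 7·(5−10)=-35≡17 → R
D(3): 7·(3−10)=-49≡3 → D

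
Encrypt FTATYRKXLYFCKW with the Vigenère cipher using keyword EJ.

Repeat the key across the message: EJEJEJEJEJEJEJ
F(5)+E(4): 9 → J
T(19)+J(9): 28≡2 → C
A(0)+E(4): 4 → E
T(19)+J(9): 28≡2 → C
Y(24)+E(4): 28≡2 → C
R(17)+J(9): 26≡0 → A
K(10)+E(4): 14 → O
X(23)+J(9): 32≡6 → G
L(11)+E(4): 15 → P
Y(24)+J(9): 33≡7 → H
F(5)+E(4): 9 → J
C(2)+J(9): 11 → L
K(10)+E(4): 14 → O
W(22)+J(9): 31≡5 → F

JCECCAOGPHJLOF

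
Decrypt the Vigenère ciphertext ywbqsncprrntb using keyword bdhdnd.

Repeat the key across the ciphertext: bdhdndbdhdndb
y(24)−b(1): 23 → x
w(22)−d(3): 19 → t
b(1)−h(7): -6≡20 → u
q(16)−d(3): 13 → n
s(18)−n(13): 5 → f
n(13)−d(3): 10 → k
c(2)−b(1): 1 → b
p(15)−d(3): 12 → m
r(17)−h(7): 10 → k
r(17)−d(3): 14 → o
n(13)−n(13): 0 → a
t(19)−d(3): 16 → q
b(1)−b(1): 0 → a

xtunfkbmkoaqa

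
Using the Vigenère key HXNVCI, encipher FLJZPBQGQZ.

MIWURJXDDU

Repeat the key across the message: HXNVCIHXNV
F(5)+H(7): 12 → M
L(11)+X(23): 34≡8 → I
J(9)+N(13): 22 → W
Z(25)+V(21): 46≡20 → U
P(15)+C(2): 17 → R
B(1)+I(8): 9 → J
Q(16)+H(7): 23 → X
G(6)+X(23): 29≡3 → D
Q(16)+N(13): 29≡3 → D
Z(25)+V(21): 46≡20 → U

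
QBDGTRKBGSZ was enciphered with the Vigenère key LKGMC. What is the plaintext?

Repeat the key across the ciphertext: LKGMCLKGMCL
Q(16)−L(11): 5 → F
B(1)−K(10): -9≡17 → R
D(3)−G(6): -3≡23 → X
G(6)−M(12): -6≡20 → U
T(19)−C(2): 17 → R
R(17)−L(11): 6 → G
K(10)−K(10): 0 → A
B(1)−G(6): -5≡21 → V
G(6)−M(12): -6≡20 → U
S(18)−C(2): 16 → Q
Z(25)−L(11): 14 → O

FRXURGAVUQO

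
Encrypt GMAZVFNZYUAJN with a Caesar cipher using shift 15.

G(6): 6+15=21 → V
M(12): 12+15=27≡1 → B
A(0): 0+15=15 → P
Z(25): 25+15=40≡14 → O
V(21): 21+15=36≡10 → K
F(5): 5+15=20 → U
N(13): 13+15=28≡2 → C
Z(25): 25+15=40≡14 → O
Y(24): 24+15=39≡13 → N
U(20): 20+15=35≡9 → J
A(0): 0+15=15 → P
J(9): 9+15=24 → Y
N(13): 13+15=28≡2 → C

VBPOKUCONJPYC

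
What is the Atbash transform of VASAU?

EZHZF

V(21) → E(4)
A(0) → Z(25)
S(18) → H(7)
A(0) → Z(25)
U(20) → F(5)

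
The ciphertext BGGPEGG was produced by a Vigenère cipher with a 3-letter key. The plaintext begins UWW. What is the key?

Subtract each crib letter from the matching ciphertext letter (mod 26):
B(1)−U(20)=-19≡7 → H
G(6)−W(22)=-16≡10 → K
G(6)−W(22)=-16≡10 → K

HKK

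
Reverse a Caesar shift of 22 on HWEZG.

LAIDK

H(7): 7−22=-15≡11 → L
W(22): 22−22=0 → A
E(4): 4−22=-18≡8 → I
Z(25): 25−22=3 → D
G(6): 6−22=-16≡10 → K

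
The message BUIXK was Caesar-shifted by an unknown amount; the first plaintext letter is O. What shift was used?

13

From the crib: B(1)−O(14)=-13≡13, so the shift is 13.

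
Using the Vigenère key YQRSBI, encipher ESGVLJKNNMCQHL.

CIXNMRIDEEDYFB

Repeat the key across the message: YQRSBIYQRSBIYQ
E(4)+Y(24): 28≡2 → C
S(18)+Q(16): 34≡8 → I
G(6)+R(17): 23 → X
V(21)+S(18): 39≡13 → N
L(11)+B(1): 12 → M
J(9)+I(8): 17 → R
K(10)+Y(24): 34≡8 → I
N(13)+Q(16): 29≡3 → D
N(13)+R(17): 30≡4 → E
M(12)+S(18): 30≡4 → E
C(2)+B(1): 3 → D
Q(16)+I(8): 24 → Y
H(7)+Y(24): 31≡5 → F
L(11)+Q(16): 27≡1 → B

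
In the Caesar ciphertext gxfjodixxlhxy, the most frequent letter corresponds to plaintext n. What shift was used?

The most frequent ciphertext letter is x (appears 4 times).
x is position 23; n is position 13.
Shift = 10.

10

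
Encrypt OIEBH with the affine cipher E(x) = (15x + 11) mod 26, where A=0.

NBTAM

O(14): 15·14+11=221≡13 → N
I(8): 15·8+11=131≡1 → B
E(4): 15·4+11=71≡19 → T
B(1): 15·1+11=26≡0 → A
H(7): 15·7+11=116≡12 → M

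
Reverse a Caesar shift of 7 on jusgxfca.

cnlzqyvt

j(9): 9−7=2 → c
u(20): 20−7=13 → n
s(18): 18−7=11 → l
g(6): 6−7=-1≡25 → z
x(23): 23−7=16 → q
f(5): 5−7=-2≡24 → y
c(2): 2−7=-5≡21 → v
a(0): 0−7=-7≡19 → t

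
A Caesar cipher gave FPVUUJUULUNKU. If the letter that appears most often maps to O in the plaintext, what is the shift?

6

The most frequent ciphertext letter is U (appears 6 times).
U is position 20; O is position 14.
Shift = 6.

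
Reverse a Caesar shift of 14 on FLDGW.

RXPSI

F(5): 5−14=-9≡17 → R
L(11): 11−14=-3≡23 → X
D(3): 3−14=-11≡15 → P
G(6): 6−14=-8≡18 → S
W(22): 22−14=8 → I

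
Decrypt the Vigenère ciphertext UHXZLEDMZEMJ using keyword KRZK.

KQYPBNECPNNZ

Repeat the key across the ciphertext: KRZKKRZKKRZK
U(20)−K(10): 10 → K
H(7)−R(17): -10≡16 → Q
X(23)−Z(25): -2≡24 → Y
Z(25)−K(10): 15 → P
L(11)−K(10): 1 → B
E(4)−R(17): -13≡13 → N
D(3)−Z(25): -22≡4 → E
M(12)−K(10): 2 → C
Z(25)−K(10): 15 → P
E(4)−R(17): -13≡13 → N
M(12)−Z(25): -13≡13 → N
J(9)−K(10): -1≡25 → Z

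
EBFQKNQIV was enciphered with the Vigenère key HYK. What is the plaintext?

Repeat the key across the ciphertext: HYKHYKHYK
E(4)−H(7): -3≡23 → X
B(1)−Y(24): -23≡3 → D
F(5)−K(10): -5≡21 → V
Q(16)−H(7): 9 → J
K(10)−Y(24): -14≡12 → M
N(13)−K(10): 3 → D
Q(16)−H(7): 9 → J
I(8)−Y(24): -16≡10 → K
V(21)−K(10): 11 → L

XDVJMDJKL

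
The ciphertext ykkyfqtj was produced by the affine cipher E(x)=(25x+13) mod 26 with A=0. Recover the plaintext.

The inverse of 25 mod 26 is 25, since 25·25=625≡1. Apply D(y)=25·(y−13) mod 26:
y(24): 25·(24−13)=275≡15 → p
k(10): 25·(10−13)=-75≡3 → d
k(10): 25·(10−13)=-75≡3 → d
y(24): 25·(24−13)=275≡15 → p
f(5): 25·(5−13)=-200≡8 → i
q(16): 25·(16−13)=75≡23 → x
t(19): 25·(19−13)=150≡20 → u
j(9): 25·(9−13)=-100≡4 → e

pddpixue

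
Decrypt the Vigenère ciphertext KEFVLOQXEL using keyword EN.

Repeat the key across the ciphertext: ENENENENEN
K(10)−E(4): 6 → G
E(4)−N(13): -9≡17 → R
F(5)−E(4): 1 → B
V(21)−N(13): 8 → I
L(11)−E(4): 7 → H
O(14)−N(13): 1 → B
Q(16)−E(4): 12 → M
X(23)−N(13): 10 → K
E(4)−E(4): 0 → A
L(11)−N(13): -2≡24 → Y

GRBIHBMKAY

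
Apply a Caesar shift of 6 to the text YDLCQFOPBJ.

Y(24): 24+6=30≡4 → E
D(3): 3+6=9 → J
L(11): 11+6=17 → R
C(2): 2+6=8 → I
Q(16): 16+6=22 → W
F(5): 5+6=11 → L
O(14): 14+6=20 → U
P(15): 15+6=21 → V
B(1): 1+6=7 → H
J(9): 9+6=15 → P

EJRIWLUVHP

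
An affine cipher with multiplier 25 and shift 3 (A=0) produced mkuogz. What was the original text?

rtjpxe

The inverse of 25 mod 26 is 25, since 25·25=625≡1. Apply D(y)=25·(y−3) mod 26:
m(12): 25·(12−3)=225≡17 → r
k(10): 25·(10−3)=175≡19 → t
u(20): 25·(20−3)=425≡9 → j
o(14): 25·(14−3)=275≡15 → p
g(6): 25·(6−3)=75≡23 → x
z(25): 25·(25−3)=550≡4 → e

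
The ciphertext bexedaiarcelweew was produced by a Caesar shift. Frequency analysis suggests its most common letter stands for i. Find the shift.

The most frequent ciphertext letter is e (appears 5 times).
e is position 4; i is position 8.
Shift = -4≡22.

22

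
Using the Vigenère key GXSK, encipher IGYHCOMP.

Repeat the key across the message: GXSKGXSK
I(8)+G(6): 14 → O
G(6)+X(23): 29≡3 → D
Y(24)+S(18): 42≡16 → Q
H(7)+K(10): 17 → R
C(2)+G(6): 8 → I
O(14)+X(23): 37≡11 → L
M(12)+S(18): 30≡4 → E
P(15)+K(10): 25 → Z

ODQRILEZ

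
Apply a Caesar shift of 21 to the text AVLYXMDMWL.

VQGTSHYHRG

A(0): 0+21=21 → V
V(21): 21+21=42≡16 → Q
L(11): 11+21=32≡6 → G
Y(24): 24+21=45≡19 → T
X(23): 23+21=44≡18 → S
M(12): 12+21=33≡7 → H
D(3): 3+21=24 → Y
M(12): 12+21=33≡7 → H
W(22): 22+21=43≡17 → R
L(11): 11+21=32≡6 → G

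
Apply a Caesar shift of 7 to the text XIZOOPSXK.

X(23): 23+7=30≡4 → E
I(8): 8+7=15 → P
Z(25): 25+7=32≡6 → G
O(14): 14+7=21 → V
O(14): 14+7=21 → V
P(15): 15+7=22 → W
S(18): 18+7=25 → Z
X(23): 23+7=30≡4 → E
K(10): 10+7=17 → R

EPGVVWZER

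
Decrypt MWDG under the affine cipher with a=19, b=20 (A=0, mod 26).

QWVC

The inverse of 19 mod 26 is 11, since 19·11=209≡1. Apply D(y)=11·(y−20) mod 26:
M(12): 11·(12−20)=-88≡16 → Q
W(22): 11·(22−20)=22 → W
D(3): 11·(3−20)=-187≡21 → V
G(6): 11·(6−20)=-154≡2 → C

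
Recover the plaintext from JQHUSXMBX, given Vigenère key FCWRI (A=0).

Repeat the key across the ciphertext: FCWRIFCWR
J(9)−F(5): 4 → E
Q(16)−C(2): 14 → O
H(7)−W(22): -15≡11 → L
U(20)−R(17): 3 → D
S(18)−I(8): 10 → K
X(23)−F(5): 18 → S
M(12)−C(2): 10 → K
B(1)−W(22): -21≡5 → F
X(23)−R(17): 6 → G

EOLDKSKFG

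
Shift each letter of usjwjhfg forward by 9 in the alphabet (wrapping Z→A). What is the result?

u(20): 20+9=29≡3 → d
s(18): 18+9=27≡1 → b
j(9): 9+9=18 → s
w(22): 22+9=31≡5 → f
j(9): 9+9=18 → s
h(7): 7+9=16 → q
f(5): 5+9=14 → o
g(6): 6+9=15 → p

dbsfsqop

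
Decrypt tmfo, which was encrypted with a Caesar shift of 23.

wpir

t(19): 19−23=-4≡22 → w
m(12): 12−23=-11≡15 → p
f(5): 5−23=-18≡8 → i
o(14): 14−23=-9≡17 → r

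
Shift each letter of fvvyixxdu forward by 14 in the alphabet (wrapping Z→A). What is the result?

f(5): 5+14=19 → t
v(21): 21+14=35≡9 → j
v(21): 21+14=35≡9 → j
y(24): 24+14=38≡12 → m
i(8): 8+14=22 → w
x(23): 23+14=37≡11 → l
x(23): 23+14=37≡11 → l
d(3): 3+14=17 → r
u(20): 20+14=34≡8 → i

tjjmwllri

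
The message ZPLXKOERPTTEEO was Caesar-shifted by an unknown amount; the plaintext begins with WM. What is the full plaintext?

WMIUHLBOMQQBBL

From the crib: Z(25)−W(22)=3, so the shift is 3.
Subtract 3 from each ciphertext letter:
Z(25): 25−3=22 → W
P(15): 15−3=12 → M
L(11): 11−3=8 → I
X(23): 23−3=20 → U
K(10): 10−3=7 → H
O(14): 14−3=11 → L
E(4): 4−3=1 → B
R(17): 17−3=14 → O
P(15): 15−3=12 → M
T(19): 19−3=16 → Q
T(19): 19−3=16 → Q
E(4): 4−3=1 → B
E(4): 4−3=1 → B
O(14): 14−3=11 → L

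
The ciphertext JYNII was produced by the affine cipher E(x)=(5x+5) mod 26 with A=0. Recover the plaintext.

The inverse of 5 mod 26 is 21, since 5·21=105≡1. Apply D(y)=21·(y−5) mod 26:
J(9): 21·(9−5)=84≡6 → G
Y(24): 21·(24−5)=399≡9 → J
N(13): 21·(13−5)=168≡12 → M
I(8): 21·(8−5)=63≡11 → L
I(8): 21·(8−5)=63≡11 → L

GJMLL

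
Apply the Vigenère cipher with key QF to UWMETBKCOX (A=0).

Repeat the key across the message: QFQFQFQFQF
U(20)+Q(16): 36≡10 → K
W(22)+F(5): 27≡1 → B
M(12)+Q(16): 28≡2 → C
E(4)+F(5): 9 → J
T(19)+Q(16): 35≡9 → J
B(1)+F(5): 6 → G
K(10)+Q(16): 26≡0 → A
C(2)+F(5): 7 → H
O(14)+Q(16): 30≡4 → E
X(23)+F(5): 28≡2 → C

KBCJJGAHEC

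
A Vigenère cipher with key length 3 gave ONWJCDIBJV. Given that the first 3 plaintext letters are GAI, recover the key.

INO

Subtract each crib letter from the matching ciphertext letter (mod 26):
O(14)−G(6)=8 → I
N(13)−A(0)=13 → N
W(22)−I(8)=14 → O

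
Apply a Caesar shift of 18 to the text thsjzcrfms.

lzkbrujxek

t(19): 19+18=37≡11 → l
h(7): 7+18=25 → z
s(18): 18+18=36≡10 → k
j(9): 9+18=27≡1 → b
z(25): 25+18=43≡17 → r
c(2): 2+18=20 → u
r(17): 17+18=35≡9 → j
f(5): 5+18=23 → x
m(12): 12+18=30≡4 → e
s(18): 18+18=36≡10 → k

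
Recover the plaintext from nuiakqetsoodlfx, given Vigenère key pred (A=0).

ydexvzaqdxkawot

Repeat the key across the ciphertext: predpredpredpre
n(13)−p(15): -2≡24 → y
u(20)−r(17): 3 → d
i(8)−e(4): 4 → e
a(0)−d(3): -3≡23 → x
k(10)−p(15): -5≡21 → v
q(16)−r(17): -1≡25 → z
e(4)−e(4): 0 → a
t(19)−d(3): 16 → q
s(18)−p(15): 3 → d
o(14)−r(17): -3≡23 → x
o(14)−e(4): 10 → k
d(3)−d(3): 0 → a
l(11)−p(15): -4≡22 → w
f(5)−r(17): -12≡14 → o
x(23)−e(4): 19 → t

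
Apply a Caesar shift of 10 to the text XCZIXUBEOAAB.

HMJSHELOYKKL

X(23): 23+10=33≡7 → H
C(2): 2+10=12 → M
Z(25): 25+10=35≡9 → J
I(8): 8+10=18 → S
X(23): 23+10=33≡7 → H
U(20): 20+10=30≡4 → E
B(1): 1+10=11 → L
E(4): 4+10=14 → O
O(14): 14+10=24 → Y
A(0): 0+10=10 → K
A(0): 0+10=10 → K
B(1): 1+10=11 → L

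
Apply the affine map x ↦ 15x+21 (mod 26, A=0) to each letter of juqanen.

ajbvidi

j(9): 15·9+21=156≡0 → a
u(20): 15·20+21=321≡9 → j
q(16): 15·16+21=261≡1 → b
a(0): 15·0+21=21 → v
n(13): 15·13+21=216≡8 → i
e(4): 15·4+21=81≡3 → d
n(13): 15·13+21=216≡8 → i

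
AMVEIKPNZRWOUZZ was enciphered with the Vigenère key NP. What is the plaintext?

NXIPVVCYMCJZHKM

Repeat the key across the ciphertext: NPNPNPNPNPNPNPN
A(0)−N(13): -13≡13 → N
M(12)−P(15): -3≡23 → X
V(21)−N(13): 8 → I
E(4)−P(15): -11≡15 → P
I(8)−N(13): -5≡21 → V
K(10)−P(15): -5≡21 → V
P(15)−N(13): 2 → C
N(13)−P(15): -2≡24 → Y
Z(25)−N(13): 12 → M
R(17)−P(15): 2 → C
W(22)−N(13): 9 → J
O(14)−P(15): -1≡25 → Z
U(20)−N(13): 7 → H
Z(25)−P(15): 10 → K
Z(25)−N(13): 12 → M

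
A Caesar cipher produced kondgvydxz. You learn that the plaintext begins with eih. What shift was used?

From the crib: k(10)−e(4)=6, so the shift is 6.

6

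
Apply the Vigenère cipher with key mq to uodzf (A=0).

Repeat the key across the message: mqmqm
u(20)+m(12): 32≡6 → g
o(14)+q(16): 30≡4 → e
d(3)+m(12): 15 → p
z(25)+q(16): 41≡15 → p
f(5)+m(12): 17 → r

geppr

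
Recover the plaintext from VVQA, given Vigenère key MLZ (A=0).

JKRO

Repeat the key across the ciphertext: MLZM
V(21)−M(12): 9 → J
V(21)−L(11): 10 → K
Q(16)−Z(25): -9≡17 → R
A(0)−M(12): -12≡14 → O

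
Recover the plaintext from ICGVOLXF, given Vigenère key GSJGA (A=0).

CKXPOFFW

Repeat the key across the ciphertext: GSJGAGSJ
I(8)−G(6): 2 → C
C(2)−S(18): -16≡10 → K
G(6)−J(9): -3≡23 → X
V(21)−G(6): 15 → P
O(14)−A(0): 14 → O
L(11)−G(6): 5 → F
X(23)−S(18): 5 → F
F(5)−J(9): -4≡22 → W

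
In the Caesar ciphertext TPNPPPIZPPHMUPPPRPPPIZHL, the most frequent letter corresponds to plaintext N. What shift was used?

2

The most frequent ciphertext letter is P (appears 12 times).
P is position 15; N is position 13.
Shift = 2.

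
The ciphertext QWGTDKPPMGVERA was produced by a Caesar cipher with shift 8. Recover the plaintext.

IOYLVCHHEYNWJS

Q(16): 16−8=8 → I
W(22): 22−8=14 → O
G(6): 6−8=-2≡24 → Y
T(19): 19−8=11 → L
D(3): 3−8=-5≡21 → V
K(10): 10−8=2 → C
P(15): 15−8=7 → H
P(15): 15−8=7 → H
M(12): 12−8=4 → E
G(6): 6−8=-2≡24 → Y
V(21): 21−8=13 → N
E(4): 4−8=-4≡22 → W
R(17): 17−8=9 → J
A(0): 0−8=-8≡18 → S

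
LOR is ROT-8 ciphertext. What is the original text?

DGJ

L(11): 11−8=3 → D
O(14): 14−8=6 → G
R(17): 17−8=9 → J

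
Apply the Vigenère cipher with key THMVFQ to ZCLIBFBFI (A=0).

Repeat the key across the message: THMVFQTHM
Z(25)+T(19): 44≡18 → S
C(2)+H(7): 9 → J
L(11)+M(12): 23 → X
I(8)+V(21): 29≡3 → D
B(1)+F(5): 6 → G
F(5)+Q(16): 21 → V
B(1)+T(19): 20 → U
F(5)+H(7): 12 → M
I(8)+M(12): 20 → U

SJXDGVUMU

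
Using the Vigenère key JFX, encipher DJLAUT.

Repeat the key across the message: JFXJFX
D(3)+J(9): 12 → M
J(9)+F(5): 14 → O
L(11)+X(23): 34≡8 → I
A(0)+J(9): 9 → J
U(20)+F(5): 25 → Z
T(19)+X(23): 42≡16 → Q

MOIJZQ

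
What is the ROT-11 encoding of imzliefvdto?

txkwtpqgoez

i(8): 8+11=19 → t
m(12): 12+11=23 → x
z(25): 25+11=36≡10 → k
l(11): 11+11=22 → w
i(8): 8+11=19 → t
e(4): 4+11=15 → p
f(5): 5+11=16 → q
v(21): 21+11=32≡6 → g
d(3): 3+11=14 → o
t(19): 19+11=30≡4 → e
o(14): 14+11=25 → z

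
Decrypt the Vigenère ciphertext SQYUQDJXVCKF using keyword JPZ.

Repeat the key across the ciphertext: JPZJPZJPZJPZ
S(18)−J(9): 9 → J
Q(16)−P(15): 1 → B
Y(24)−Z(25): -1≡25 → Z
U(20)−J(9): 11 → L
Q(16)−P(15): 1 → B
D(3)−Z(25): -22≡4 → E
J(9)−J(9): 0 → A
X(23)−P(15): 8 → I
V(21)−Z(25): -4≡22 → W
C(2)−J(9): -7≡19 → T
K(10)−P(15): -5≡21 → V
F(5)−Z(25): -20≡6 → G

JBZLBEAIWTVG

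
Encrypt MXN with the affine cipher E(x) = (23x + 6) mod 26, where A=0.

WPT

M(12): 23·12+6=282≡22 → W
X(23): 23·23+6=535≡15 → P
N(13): 23·13+6=305≡19 → T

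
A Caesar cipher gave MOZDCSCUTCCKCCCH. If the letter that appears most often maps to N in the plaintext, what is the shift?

The most frequent ciphertext letter is C (appears 7 times).
C is position 2; N is position 13.
Shift = -11≡15.

15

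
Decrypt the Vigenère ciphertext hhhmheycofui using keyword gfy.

bcjgcgsxqzpk

Repeat the key across the ciphertext: gfygfygfygfy
h(7)−g(6): 1 → b
h(7)−f(5): 2 → c
h(7)−y(24): -17≡9 → j
m(12)−g(6): 6 → g
h(7)−f(5): 2 → c
e(4)−y(24): -20≡6 → g
y(24)−g(6): 18 → s
c(2)−f(5): -3≡23 → x
o(14)−y(24): -10≡16 → q
f(5)−g(6): -1≡25 → z
u(20)−f(5): 15 → p
i(8)−y(24): -16≡10 → k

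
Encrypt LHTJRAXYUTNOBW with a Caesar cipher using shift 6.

L(11): 11+6=17 → R
H(7): 7+6=13 → N
T(19): 19+6=25 → Z
J(9): 9+6=15 → P
R(17): 17+6=23 → X
A(0): 0+6=6 → G
X(23): 23+6=29≡3 → D
Y(24): 24+6=30≡4 → E
U(20): 20+6=26≡0 → A
T(19): 19+6=25 → Z
N(13): 13+6=19 → T
O(14): 14+6=20 → U
B(1): 1+6=7 → H
W(22): 22+6=28≡2 → C

RNZPXGDEAZTUHC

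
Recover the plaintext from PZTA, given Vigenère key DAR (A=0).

MZCX

Repeat the key across the ciphertext: DARD
P(15)−D(3): 12 → M
Z(25)−A(0): 25 → Z
T(19)−R(17): 2 → C
A(0)−D(3): -3≡23 → X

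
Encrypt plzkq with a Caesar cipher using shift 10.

zvjua

p(15): 15+10=25 → z
l(11): 11+10=21 → v
z(25): 25+10=35≡9 → j
k(10): 10+10=20 → u
q(16): 16+10=26≡0 → a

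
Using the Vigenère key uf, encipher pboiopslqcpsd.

jginiumqkhjxx

Repeat the key across the message: ufufufufufufu
p(15)+u(20): 35≡9 → j
b(1)+f(5): 6 → g
o(14)+u(20): 34≡8 → i
i(8)+f(5): 13 → n
o(14)+u(20): 34≡8 → i
p(15)+f(5): 20 → u
s(18)+u(20): 38≡12 → m
l(11)+f(5): 16 → q
q(16)+u(20): 36≡10 → k
c(2)+f(5): 7 → h
p(15)+u(20): 35≡9 → j
s(18)+f(5): 23 → x
d(3)+u(20): 23 → x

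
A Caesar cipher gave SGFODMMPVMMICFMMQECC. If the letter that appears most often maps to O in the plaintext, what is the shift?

24

The most frequent ciphertext letter is M (appears 6 times).
M is position 12; O is position 14.
Shift = -2≡24.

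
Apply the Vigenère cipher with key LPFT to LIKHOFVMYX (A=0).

Repeat the key across the message: LPFTLPFTLP
L(11)+L(11): 22 → W
I(8)+P(15): 23 → X
K(10)+F(5): 15 → P
H(7)+T(19): 26≡0 → A
O(14)+L(11): 25 → Z
F(5)+P(15): 20 → U
V(21)+F(5): 26≡0 → A
M(12)+T(19): 31≡5 → F
Y(24)+L(11): 35≡9 → J
X(23)+P(15): 38≡12 → M

WXPAZUAFJM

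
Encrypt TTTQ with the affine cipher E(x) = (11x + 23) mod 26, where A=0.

T(19): 11·19+23=232≡24 → Y
T(19): 11·19+23=232≡24 → Y
T(19): 11·19+23=232≡24 → Y
Q(16): 11·16+23=199≡17 → R

YYYR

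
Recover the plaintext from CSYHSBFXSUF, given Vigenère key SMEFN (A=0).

KGUCFJTTNHN

Repeat the key across the ciphertext: SMEFNSMEFNS
C(2)−S(18): -16≡10 → K
S(18)−M(12): 6 → G
Y(24)−E(4): 20 → U
H(7)−F(5): 2 → C
S(18)−N(13): 5 → F
B(1)−S(18): -17≡9 → J
F(5)−M(12): -7≡19 → T
X(23)−E(4): 19 → T
S(18)−F(5): 13 → N
U(20)−N(13): 7 → H
F(5)−S(18): -13≡13 → N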